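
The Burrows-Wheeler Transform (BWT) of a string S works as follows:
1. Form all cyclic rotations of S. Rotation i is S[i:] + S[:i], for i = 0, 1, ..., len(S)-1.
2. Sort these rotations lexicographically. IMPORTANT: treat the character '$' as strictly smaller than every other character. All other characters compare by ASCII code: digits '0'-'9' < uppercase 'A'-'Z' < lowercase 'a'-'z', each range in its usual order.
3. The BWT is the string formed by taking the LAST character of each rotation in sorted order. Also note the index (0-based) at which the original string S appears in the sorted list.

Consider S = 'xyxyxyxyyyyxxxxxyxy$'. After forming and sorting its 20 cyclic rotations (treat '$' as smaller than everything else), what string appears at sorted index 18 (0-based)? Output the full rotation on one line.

All 20 rotations (rotation i = S[i:]+S[:i]):
  rot[0] = xyxyxyxyyyyxxxxxyxy$
  rot[1] = yxyxyxyyyyxxxxxyxy$x
  rot[2] = xyxyxyyyyxxxxxyxy$xy
  rot[3] = yxyxyyyyxxxxxyxy$xyx
  rot[4] = xyxyyyyxxxxxyxy$xyxy
  rot[5] = yxyyyyxxxxxyxy$xyxyx
  rot[6] = xyyyyxxxxxyxy$xyxyxy
  rot[7] = yyyyxxxxxyxy$xyxyxyx
  rot[8] = yyyxxxxxyxy$xyxyxyxy
  rot[9] = yyxxxxxyxy$xyxyxyxyy
  rot[10] = yxxxxxyxy$xyxyxyxyyy
  rot[11] = xxxxxyxy$xyxyxyxyyyy
  rot[12] = xxxxyxy$xyxyxyxyyyyx
  rot[13] = xxxyxy$xyxyxyxyyyyxx
  rot[14] = xxyxy$xyxyxyxyyyyxxx
  rot[15] = xyxy$xyxyxyxyyyyxxxx
  rot[16] = yxy$xyxyxyxyyyyxxxxx
  rot[17] = xy$xyxyxyxyyyyxxxxxy
  rot[18] = y$xyxyxyxyyyyxxxxxyx
  rot[19] = $xyxyxyxyyyyxxxxxyxy
Sorted (with $ < everything):
  sorted[0] = $xyxyxyxyyyyxxxxxyxy
  sorted[1] = xxxxxyxy$xyxyxyxyyyy
  sorted[2] = xxxxyxy$xyxyxyxyyyyx
  sorted[3] = xxxyxy$xyxyxyxyyyyxx
  sorted[4] = xxyxy$xyxyxyxyyyyxxx
  sorted[5] = xy$xyxyxyxyyyyxxxxxy
  sorted[6] = xyxy$xyxyxyxyyyyxxxx
  sorted[7] = xyxyxyxyyyyxxxxxyxy$
  sorted[8] = xyxyxyyyyxxxxxyxy$xy
  sorted[9] = xyxyyyyxxxxxyxy$xyxy
  sorted[10] = xyyyyxxxxxyxy$xyxyxy
  sorted[11] = y$xyxyxyxyyyyxxxxxyx
  sorted[12] = yxxxxxyxy$xyxyxyxyyy
  sorted[13] = yxy$xyxyxyxyyyyxxxxx
  sorted[14] = yxyxyxyyyyxxxxxyxy$x
  sorted[15] = yxyxyyyyxxxxxyxy$xyx
  sorted[16] = yxyyyyxxxxxyxy$xyxyx
  sorted[17] = yyxxxxxyxy$xyxyxyxyy
  sorted[18] = yyyxxxxxyxy$xyxyxyxy
  sorted[19] = yyyyxxxxxyxy$xyxyxyx
sorted[18] = yyyxxxxxyxy$xyxyxyxy

Answer: yyyxxxxxyxy$xyxyxyxy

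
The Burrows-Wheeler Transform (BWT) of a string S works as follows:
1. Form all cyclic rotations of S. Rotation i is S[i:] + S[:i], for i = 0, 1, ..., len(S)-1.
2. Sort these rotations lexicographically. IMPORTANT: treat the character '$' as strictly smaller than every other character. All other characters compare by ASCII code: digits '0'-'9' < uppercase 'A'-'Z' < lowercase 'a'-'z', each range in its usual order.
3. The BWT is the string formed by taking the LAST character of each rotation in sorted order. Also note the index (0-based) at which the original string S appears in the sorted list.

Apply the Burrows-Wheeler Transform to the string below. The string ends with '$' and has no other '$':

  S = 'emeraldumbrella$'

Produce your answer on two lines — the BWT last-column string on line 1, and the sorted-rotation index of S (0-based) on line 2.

Answer: alrmlr$mlaeueebd
6

Derivation:
All 16 rotations (rotation i = S[i:]+S[:i]):
  rot[0] = emeraldumbrella$
  rot[1] = meraldumbrella$e
  rot[2] = eraldumbrella$em
  rot[3] = raldumbrella$eme
  rot[4] = aldumbrella$emer
  rot[5] = ldumbrella$emera
  rot[6] = dumbrella$emeral
  rot[7] = umbrella$emerald
  rot[8] = mbrella$emeraldu
  rot[9] = brella$emeraldum
  rot[10] = rella$emeraldumb
  rot[11] = ella$emeraldumbr
  rot[12] = lla$emeraldumbre
  rot[13] = la$emeraldumbrel
  rot[14] = a$emeraldumbrell
  rot[15] = $emeraldumbrella
Sorted (with $ < everything):
  sorted[0] = $emeraldumbrella  (last char: 'a')
  sorted[1] = a$emeraldumbrell  (last char: 'l')
  sorted[2] = aldumbrella$emer  (last char: 'r')
  sorted[3] = brella$emeraldum  (last char: 'm')
  sorted[4] = dumbrella$emeral  (last char: 'l')
  sorted[5] = ella$emeraldumbr  (last char: 'r')
  sorted[6] = emeraldumbrella$  (last char: '$')
  sorted[7] = eraldumbrella$em  (last char: 'm')
  sorted[8] = la$emeraldumbrel  (last char: 'l')
  sorted[9] = ldumbrella$emera  (last char: 'a')
  sorted[10] = lla$emeraldumbre  (last char: 'e')
  sorted[11] = mbrella$emeraldu  (last char: 'u')
  sorted[12] = meraldumbrella$e  (last char: 'e')
  sorted[13] = raldumbrella$eme  (last char: 'e')
  sorted[14] = rella$emeraldumb  (last char: 'b')
  sorted[15] = umbrella$emerald  (last char: 'd')
Last column: alrmlr$mlaeueebd
Original string S is at sorted index 6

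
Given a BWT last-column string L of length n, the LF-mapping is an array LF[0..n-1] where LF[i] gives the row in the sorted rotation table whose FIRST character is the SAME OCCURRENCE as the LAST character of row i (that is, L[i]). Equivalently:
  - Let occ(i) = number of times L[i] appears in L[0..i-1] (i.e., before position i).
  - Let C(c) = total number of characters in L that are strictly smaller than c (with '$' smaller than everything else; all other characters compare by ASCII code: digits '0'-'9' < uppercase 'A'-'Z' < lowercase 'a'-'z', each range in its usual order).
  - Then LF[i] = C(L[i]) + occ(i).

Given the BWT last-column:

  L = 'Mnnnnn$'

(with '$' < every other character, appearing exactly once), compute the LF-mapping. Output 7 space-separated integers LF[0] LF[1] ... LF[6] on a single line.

Answer: 1 2 3 4 5 6 0

Derivation:
Char counts: '$':1, 'M':1, 'n':5
C (first-col start): C('$')=0, C('M')=1, C('n')=2
L[0]='M': occ=0, LF[0]=C('M')+0=1+0=1
L[1]='n': occ=0, LF[1]=C('n')+0=2+0=2
L[2]='n': occ=1, LF[2]=C('n')+1=2+1=3
L[3]='n': occ=2, LF[3]=C('n')+2=2+2=4
L[4]='n': occ=3, LF[4]=C('n')+3=2+3=5
L[5]='n': occ=4, LF[5]=C('n')+4=2+4=6
L[6]='$': occ=0, LF[6]=C('$')+0=0+0=0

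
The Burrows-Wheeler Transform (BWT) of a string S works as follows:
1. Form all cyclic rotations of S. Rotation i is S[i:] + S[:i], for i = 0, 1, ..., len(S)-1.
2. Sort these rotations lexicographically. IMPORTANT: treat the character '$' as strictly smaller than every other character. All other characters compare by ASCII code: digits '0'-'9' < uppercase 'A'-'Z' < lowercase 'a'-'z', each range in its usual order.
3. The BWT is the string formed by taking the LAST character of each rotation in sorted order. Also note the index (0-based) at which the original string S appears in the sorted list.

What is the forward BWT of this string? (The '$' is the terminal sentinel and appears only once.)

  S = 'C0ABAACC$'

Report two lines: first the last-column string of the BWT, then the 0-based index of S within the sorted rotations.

All 9 rotations (rotation i = S[i:]+S[:i]):
  rot[0] = C0ABAACC$
  rot[1] = 0ABAACC$C
  rot[2] = ABAACC$C0
  rot[3] = BAACC$C0A
  rot[4] = AACC$C0AB
  rot[5] = ACC$C0ABA
  rot[6] = CC$C0ABAA
  rot[7] = C$C0ABAAC
  rot[8] = $C0ABAACC
Sorted (with $ < everything):
  sorted[0] = $C0ABAACC  (last char: 'C')
  sorted[1] = 0ABAACC$C  (last char: 'C')
  sorted[2] = AACC$C0AB  (last char: 'B')
  sorted[3] = ABAACC$C0  (last char: '0')
  sorted[4] = ACC$C0ABA  (last char: 'A')
  sorted[5] = BAACC$C0A  (last char: 'A')
  sorted[6] = C$C0ABAAC  (last char: 'C')
  sorted[7] = C0ABAACC$  (last char: '$')
  sorted[8] = CC$C0ABAA  (last char: 'A')
Last column: CCB0AAC$A
Original string S is at sorted index 7

Answer: CCB0AAC$A
7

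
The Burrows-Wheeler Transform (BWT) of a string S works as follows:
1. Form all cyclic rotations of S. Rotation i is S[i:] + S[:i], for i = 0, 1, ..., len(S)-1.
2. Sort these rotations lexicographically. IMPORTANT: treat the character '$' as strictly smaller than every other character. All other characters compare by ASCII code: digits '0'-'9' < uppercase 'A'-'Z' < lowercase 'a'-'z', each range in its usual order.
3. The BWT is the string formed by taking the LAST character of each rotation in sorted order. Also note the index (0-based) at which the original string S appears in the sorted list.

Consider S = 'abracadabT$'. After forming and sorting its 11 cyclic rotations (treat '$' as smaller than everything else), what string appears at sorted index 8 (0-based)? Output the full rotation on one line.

All 11 rotations (rotation i = S[i:]+S[:i]):
  rot[0] = abracadabT$
  rot[1] = bracadabT$a
  rot[2] = racadabT$ab
  rot[3] = acadabT$abr
  rot[4] = cadabT$abra
  rot[5] = adabT$abrac
  rot[6] = dabT$abraca
  rot[7] = abT$abracad
  rot[8] = bT$abracada
  rot[9] = T$abracadab
  rot[10] = $abracadabT
Sorted (with $ < everything):
  sorted[0] = $abracadabT
  sorted[1] = T$abracadab
  sorted[2] = abT$abracad
  sorted[3] = abracadabT$
  sorted[4] = acadabT$abr
  sorted[5] = adabT$abrac
  sorted[6] = bT$abracada
  sorted[7] = bracadabT$a
  sorted[8] = cadabT$abra
  sorted[9] = dabT$abraca
  sorted[10] = racadabT$ab
sorted[8] = cadabT$abra

Answer: cadabT$abra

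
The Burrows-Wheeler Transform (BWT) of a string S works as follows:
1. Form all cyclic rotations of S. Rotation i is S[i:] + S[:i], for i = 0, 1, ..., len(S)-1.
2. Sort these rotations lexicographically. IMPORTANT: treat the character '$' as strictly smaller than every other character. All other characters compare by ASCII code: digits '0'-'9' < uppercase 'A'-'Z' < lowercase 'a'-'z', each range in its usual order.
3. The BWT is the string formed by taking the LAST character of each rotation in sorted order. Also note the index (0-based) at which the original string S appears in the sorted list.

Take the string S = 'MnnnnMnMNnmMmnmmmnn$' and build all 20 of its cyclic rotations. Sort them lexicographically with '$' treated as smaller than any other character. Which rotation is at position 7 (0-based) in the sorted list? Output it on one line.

Answer: mmmnn$MnnnnMnMNnmMmn

Derivation:
All 20 rotations (rotation i = S[i:]+S[:i]):
  rot[0] = MnnnnMnMNnmMmnmmmnn$
  rot[1] = nnnnMnMNnmMmnmmmnn$M
  rot[2] = nnnMnMNnmMmnmmmnn$Mn
  rot[3] = nnMnMNnmMmnmmmnn$Mnn
  rot[4] = nMnMNnmMmnmmmnn$Mnnn
  rot[5] = MnMNnmMmnmmmnn$Mnnnn
  rot[6] = nMNnmMmnmmmnn$MnnnnM
  rot[7] = MNnmMmnmmmnn$MnnnnMn
  rot[8] = NnmMmnmmmnn$MnnnnMnM
  rot[9] = nmMmnmmmnn$MnnnnMnMN
  rot[10] = mMmnmmmnn$MnnnnMnMNn
  rot[11] = Mmnmmmnn$MnnnnMnMNnm
  rot[12] = mnmmmnn$MnnnnMnMNnmM
  rot[13] = nmmmnn$MnnnnMnMNnmMm
  rot[14] = mmmnn$MnnnnMnMNnmMmn
  rot[15] = mmnn$MnnnnMnMNnmMmnm
  rot[16] = mnn$MnnnnMnMNnmMmnmm
  rot[17] = nn$MnnnnMnMNnmMmnmmm
  rot[18] = n$MnnnnMnMNnmMmnmmmn
  rot[19] = $MnnnnMnMNnmMmnmmmnn
Sorted (with $ < everything):
  sorted[0] = $MnnnnMnMNnmMmnmmmnn
  sorted[1] = MNnmMmnmmmnn$MnnnnMn
  sorted[2] = Mmnmmmnn$MnnnnMnMNnm
  sorted[3] = MnMNnmMmnmmmnn$Mnnnn
  sorted[4] = MnnnnMnMNnmMmnmmmnn$
  sorted[5] = NnmMmnmmmnn$MnnnnMnM
  sorted[6] = mMmnmmmnn$MnnnnMnMNn
  sorted[7] = mmmnn$MnnnnMnMNnmMmn
  sorted[8] = mmnn$MnnnnMnMNnmMmnm
  sorted[9] = mnmmmnn$MnnnnMnMNnmM
  sorted[10] = mnn$MnnnnMnMNnmMmnmm
  sorted[11] = n$MnnnnMnMNnmMmnmmmn
  sorted[12] = nMNnmMmnmmmnn$MnnnnM
  sorted[13] = nMnMNnmMmnmmmnn$Mnnn
  sorted[14] = nmMmnmmmnn$MnnnnMnMN
  sorted[15] = nmmmnn$MnnnnMnMNnmMm
  sorted[16] = nn$MnnnnMnMNnmMmnmmm
  sorted[17] = nnMnMNnmMmnmmmnn$Mnn
  sorted[18] = nnnMnMNnmMmnmmmnn$Mn
  sorted[19] = nnnnMnMNnmMmnmmmnn$M
sorted[7] = mmmnn$MnnnnMnMNnmMmn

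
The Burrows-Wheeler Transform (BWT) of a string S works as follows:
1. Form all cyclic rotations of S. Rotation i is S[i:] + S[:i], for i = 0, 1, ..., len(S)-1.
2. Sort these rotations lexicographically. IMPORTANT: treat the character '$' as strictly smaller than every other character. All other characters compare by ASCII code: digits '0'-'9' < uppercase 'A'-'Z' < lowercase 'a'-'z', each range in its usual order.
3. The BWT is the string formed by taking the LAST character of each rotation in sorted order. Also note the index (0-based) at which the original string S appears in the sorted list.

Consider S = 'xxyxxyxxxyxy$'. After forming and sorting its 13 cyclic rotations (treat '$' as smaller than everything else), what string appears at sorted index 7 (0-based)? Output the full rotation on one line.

Answer: xyxxyxxxyxy$x

Derivation:
All 13 rotations (rotation i = S[i:]+S[:i]):
  rot[0] = xxyxxyxxxyxy$
  rot[1] = xyxxyxxxyxy$x
  rot[2] = yxxyxxxyxy$xx
  rot[3] = xxyxxxyxy$xxy
  rot[4] = xyxxxyxy$xxyx
  rot[5] = yxxxyxy$xxyxx
  rot[6] = xxxyxy$xxyxxy
  rot[7] = xxyxy$xxyxxyx
  rot[8] = xyxy$xxyxxyxx
  rot[9] = yxy$xxyxxyxxx
  rot[10] = xy$xxyxxyxxxy
  rot[11] = y$xxyxxyxxxyx
  rot[12] = $xxyxxyxxxyxy
Sorted (with $ < everything):
  sorted[0] = $xxyxxyxxxyxy
  sorted[1] = xxxyxy$xxyxxy
  sorted[2] = xxyxxxyxy$xxy
  sorted[3] = xxyxxyxxxyxy$
  sorted[4] = xxyxy$xxyxxyx
  sorted[5] = xy$xxyxxyxxxy
  sorted[6] = xyxxxyxy$xxyx
  sorted[7] = xyxxyxxxyxy$x
  sorted[8] = xyxy$xxyxxyxx
  sorted[9] = y$xxyxxyxxxyx
  sorted[10] = yxxxyxy$xxyxx
  sorted[11] = yxxyxxxyxy$xx
  sorted[12] = yxy$xxyxxyxxx
sorted[7] = xyxxyxxxyxy$x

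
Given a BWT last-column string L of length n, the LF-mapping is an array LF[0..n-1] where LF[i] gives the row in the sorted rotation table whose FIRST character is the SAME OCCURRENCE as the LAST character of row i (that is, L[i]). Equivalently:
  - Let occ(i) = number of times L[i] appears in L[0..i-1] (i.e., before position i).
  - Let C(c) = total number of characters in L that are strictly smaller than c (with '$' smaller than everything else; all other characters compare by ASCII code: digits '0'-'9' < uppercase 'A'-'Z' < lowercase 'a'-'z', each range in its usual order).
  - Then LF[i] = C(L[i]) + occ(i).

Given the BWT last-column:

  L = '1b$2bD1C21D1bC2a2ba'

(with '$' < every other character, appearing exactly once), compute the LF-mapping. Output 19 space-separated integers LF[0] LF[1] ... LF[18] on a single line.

Answer: 1 15 0 5 16 11 2 9 6 3 12 4 17 10 7 13 8 18 14

Derivation:
Char counts: '$':1, '1':4, '2':4, 'C':2, 'D':2, 'a':2, 'b':4
C (first-col start): C('$')=0, C('1')=1, C('2')=5, C('C')=9, C('D')=11, C('a')=13, C('b')=15
L[0]='1': occ=0, LF[0]=C('1')+0=1+0=1
L[1]='b': occ=0, LF[1]=C('b')+0=15+0=15
L[2]='$': occ=0, LF[2]=C('$')+0=0+0=0
L[3]='2': occ=0, LF[3]=C('2')+0=5+0=5
L[4]='b': occ=1, LF[4]=C('b')+1=15+1=16
L[5]='D': occ=0, LF[5]=C('D')+0=11+0=11
L[6]='1': occ=1, LF[6]=C('1')+1=1+1=2
L[7]='C': occ=0, LF[7]=C('C')+0=9+0=9
L[8]='2': occ=1, LF[8]=C('2')+1=5+1=6
L[9]='1': occ=2, LF[9]=C('1')+2=1+2=3
L[10]='D': occ=1, LF[10]=C('D')+1=11+1=12
L[11]='1': occ=3, LF[11]=C('1')+3=1+3=4
L[12]='b': occ=2, LF[12]=C('b')+2=15+2=17
L[13]='C': occ=1, LF[13]=C('C')+1=9+1=10
L[14]='2': occ=2, LF[14]=C('2')+2=5+2=7
L[15]='a': occ=0, LF[15]=C('a')+0=13+0=13
L[16]='2': occ=3, LF[16]=C('2')+3=5+3=8
L[17]='b': occ=3, LF[17]=C('b')+3=15+3=18
L[18]='a': occ=1, LF[18]=C('a')+1=13+1=14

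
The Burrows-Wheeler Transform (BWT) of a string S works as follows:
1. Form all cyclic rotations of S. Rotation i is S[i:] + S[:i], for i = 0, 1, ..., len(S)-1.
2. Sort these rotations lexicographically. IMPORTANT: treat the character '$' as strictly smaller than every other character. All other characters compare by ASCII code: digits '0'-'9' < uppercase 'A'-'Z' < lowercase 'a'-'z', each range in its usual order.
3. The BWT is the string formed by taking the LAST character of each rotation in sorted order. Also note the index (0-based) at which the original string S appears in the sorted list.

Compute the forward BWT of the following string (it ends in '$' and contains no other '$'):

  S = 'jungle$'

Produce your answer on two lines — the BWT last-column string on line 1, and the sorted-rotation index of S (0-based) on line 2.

All 7 rotations (rotation i = S[i:]+S[:i]):
  rot[0] = jungle$
  rot[1] = ungle$j
  rot[2] = ngle$ju
  rot[3] = gle$jun
  rot[4] = le$jung
  rot[5] = e$jungl
  rot[6] = $jungle
Sorted (with $ < everything):
  sorted[0] = $jungle  (last char: 'e')
  sorted[1] = e$jungl  (last char: 'l')
  sorted[2] = gle$jun  (last char: 'n')
  sorted[3] = jungle$  (last char: '$')
  sorted[4] = le$jung  (last char: 'g')
  sorted[5] = ngle$ju  (last char: 'u')
  sorted[6] = ungle$j  (last char: 'j')
Last column: eln$guj
Original string S is at sorted index 3

Answer: eln$guj
3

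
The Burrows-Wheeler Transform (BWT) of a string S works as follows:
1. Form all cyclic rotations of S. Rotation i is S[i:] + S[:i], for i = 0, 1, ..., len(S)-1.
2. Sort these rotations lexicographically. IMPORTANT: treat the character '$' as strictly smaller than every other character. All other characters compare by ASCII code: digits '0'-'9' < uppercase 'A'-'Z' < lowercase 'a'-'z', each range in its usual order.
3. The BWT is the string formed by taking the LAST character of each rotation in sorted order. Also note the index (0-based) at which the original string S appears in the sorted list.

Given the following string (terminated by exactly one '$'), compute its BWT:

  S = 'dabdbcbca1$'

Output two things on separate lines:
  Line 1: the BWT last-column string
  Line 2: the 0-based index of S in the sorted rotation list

Answer: 1acdcdabb$b
9

Derivation:
All 11 rotations (rotation i = S[i:]+S[:i]):
  rot[0] = dabdbcbca1$
  rot[1] = abdbcbca1$d
  rot[2] = bdbcbca1$da
  rot[3] = dbcbca1$dab
  rot[4] = bcbca1$dabd
  rot[5] = cbca1$dabdb
  rot[6] = bca1$dabdbc
  rot[7] = ca1$dabdbcb
  rot[8] = a1$dabdbcbc
  rot[9] = 1$dabdbcbca
  rot[10] = $dabdbcbca1
Sorted (with $ < everything):
  sorted[0] = $dabdbcbca1  (last char: '1')
  sorted[1] = 1$dabdbcbca  (last char: 'a')
  sorted[2] = a1$dabdbcbc  (last char: 'c')
  sorted[3] = abdbcbca1$d  (last char: 'd')
  sorted[4] = bca1$dabdbc  (last char: 'c')
  sorted[5] = bcbca1$dabd  (last char: 'd')
  sorted[6] = bdbcbca1$da  (last char: 'a')
  sorted[7] = ca1$dabdbcb  (last char: 'b')
  sorted[8] = cbca1$dabdb  (last char: 'b')
  sorted[9] = dabdbcbca1$  (last char: '$')
  sorted[10] = dbcbca1$dab  (last char: 'b')
Last column: 1acdcdabb$b
Original string S is at sorted index 9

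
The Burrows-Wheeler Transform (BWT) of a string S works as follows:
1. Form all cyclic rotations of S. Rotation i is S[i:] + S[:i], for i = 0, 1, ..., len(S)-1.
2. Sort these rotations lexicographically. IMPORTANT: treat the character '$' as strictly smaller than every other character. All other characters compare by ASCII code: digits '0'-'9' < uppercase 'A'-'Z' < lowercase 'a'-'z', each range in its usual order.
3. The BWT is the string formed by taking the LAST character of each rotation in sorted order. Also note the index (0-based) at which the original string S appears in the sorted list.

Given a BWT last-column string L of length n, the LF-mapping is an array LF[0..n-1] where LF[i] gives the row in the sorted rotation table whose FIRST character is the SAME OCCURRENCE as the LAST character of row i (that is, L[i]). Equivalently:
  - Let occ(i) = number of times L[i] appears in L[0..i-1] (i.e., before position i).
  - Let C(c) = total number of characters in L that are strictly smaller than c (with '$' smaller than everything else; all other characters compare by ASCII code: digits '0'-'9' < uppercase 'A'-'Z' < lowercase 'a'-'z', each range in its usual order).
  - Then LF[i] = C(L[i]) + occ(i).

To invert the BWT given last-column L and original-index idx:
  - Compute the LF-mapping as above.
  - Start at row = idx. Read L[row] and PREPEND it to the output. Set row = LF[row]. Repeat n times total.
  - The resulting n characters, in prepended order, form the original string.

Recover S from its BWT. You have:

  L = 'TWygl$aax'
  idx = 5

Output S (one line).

Answer: galaxyWT$

Derivation:
LF mapping: 1 2 8 5 6 0 3 4 7
Walk LF starting at row 5, prepending L[row]:
  step 1: row=5, L[5]='$', prepend. Next row=LF[5]=0
  step 2: row=0, L[0]='T', prepend. Next row=LF[0]=1
  step 3: row=1, L[1]='W', prepend. Next row=LF[1]=2
  step 4: row=2, L[2]='y', prepend. Next row=LF[2]=8
  step 5: row=8, L[8]='x', prepend. Next row=LF[8]=7
  step 6: row=7, L[7]='a', prepend. Next row=LF[7]=4
  step 7: row=4, L[4]='l', prepend. Next row=LF[4]=6
  step 8: row=6, L[6]='a', prepend. Next row=LF[6]=3
  step 9: row=3, L[3]='g', prepend. Next row=LF[3]=5
Reversed output: galaxyWT$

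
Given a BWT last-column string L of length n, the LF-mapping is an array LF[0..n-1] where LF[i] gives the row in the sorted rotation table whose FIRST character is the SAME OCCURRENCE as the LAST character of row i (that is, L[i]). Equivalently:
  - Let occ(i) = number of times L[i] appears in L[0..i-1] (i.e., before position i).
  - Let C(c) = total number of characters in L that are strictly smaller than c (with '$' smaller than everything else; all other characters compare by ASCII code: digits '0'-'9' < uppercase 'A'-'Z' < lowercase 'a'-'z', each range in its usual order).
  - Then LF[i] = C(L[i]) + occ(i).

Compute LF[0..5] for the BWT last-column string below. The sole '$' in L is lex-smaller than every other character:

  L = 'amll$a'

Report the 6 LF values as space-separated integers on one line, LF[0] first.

Char counts: '$':1, 'a':2, 'l':2, 'm':1
C (first-col start): C('$')=0, C('a')=1, C('l')=3, C('m')=5
L[0]='a': occ=0, LF[0]=C('a')+0=1+0=1
L[1]='m': occ=0, LF[1]=C('m')+0=5+0=5
L[2]='l': occ=0, LF[2]=C('l')+0=3+0=3
L[3]='l': occ=1, LF[3]=C('l')+1=3+1=4
L[4]='$': occ=0, LF[4]=C('$')+0=0+0=0
L[5]='a': occ=1, LF[5]=C('a')+1=1+1=2

Answer: 1 5 3 4 0 2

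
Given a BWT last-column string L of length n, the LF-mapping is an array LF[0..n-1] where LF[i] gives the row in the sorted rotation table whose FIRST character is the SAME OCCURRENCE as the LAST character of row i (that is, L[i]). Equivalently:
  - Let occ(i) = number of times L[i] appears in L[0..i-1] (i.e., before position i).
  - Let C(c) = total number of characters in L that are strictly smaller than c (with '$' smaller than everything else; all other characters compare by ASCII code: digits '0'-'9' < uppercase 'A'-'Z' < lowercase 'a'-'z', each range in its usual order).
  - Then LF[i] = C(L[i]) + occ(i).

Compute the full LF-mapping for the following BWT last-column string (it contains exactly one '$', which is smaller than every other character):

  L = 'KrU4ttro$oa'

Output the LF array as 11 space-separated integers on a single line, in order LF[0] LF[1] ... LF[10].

Char counts: '$':1, '4':1, 'K':1, 'U':1, 'a':1, 'o':2, 'r':2, 't':2
C (first-col start): C('$')=0, C('4')=1, C('K')=2, C('U')=3, C('a')=4, C('o')=5, C('r')=7, C('t')=9
L[0]='K': occ=0, LF[0]=C('K')+0=2+0=2
L[1]='r': occ=0, LF[1]=C('r')+0=7+0=7
L[2]='U': occ=0, LF[2]=C('U')+0=3+0=3
L[3]='4': occ=0, LF[3]=C('4')+0=1+0=1
L[4]='t': occ=0, LF[4]=C('t')+0=9+0=9
L[5]='t': occ=1, LF[5]=C('t')+1=9+1=10
L[6]='r': occ=1, LF[6]=C('r')+1=7+1=8
L[7]='o': occ=0, LF[7]=C('o')+0=5+0=5
L[8]='$': occ=0, LF[8]=C('$')+0=0+0=0
L[9]='o': occ=1, LF[9]=C('o')+1=5+1=6
L[10]='a': occ=0, LF[10]=C('a')+0=4+0=4

Answer: 2 7 3 1 9 10 8 5 0 6 4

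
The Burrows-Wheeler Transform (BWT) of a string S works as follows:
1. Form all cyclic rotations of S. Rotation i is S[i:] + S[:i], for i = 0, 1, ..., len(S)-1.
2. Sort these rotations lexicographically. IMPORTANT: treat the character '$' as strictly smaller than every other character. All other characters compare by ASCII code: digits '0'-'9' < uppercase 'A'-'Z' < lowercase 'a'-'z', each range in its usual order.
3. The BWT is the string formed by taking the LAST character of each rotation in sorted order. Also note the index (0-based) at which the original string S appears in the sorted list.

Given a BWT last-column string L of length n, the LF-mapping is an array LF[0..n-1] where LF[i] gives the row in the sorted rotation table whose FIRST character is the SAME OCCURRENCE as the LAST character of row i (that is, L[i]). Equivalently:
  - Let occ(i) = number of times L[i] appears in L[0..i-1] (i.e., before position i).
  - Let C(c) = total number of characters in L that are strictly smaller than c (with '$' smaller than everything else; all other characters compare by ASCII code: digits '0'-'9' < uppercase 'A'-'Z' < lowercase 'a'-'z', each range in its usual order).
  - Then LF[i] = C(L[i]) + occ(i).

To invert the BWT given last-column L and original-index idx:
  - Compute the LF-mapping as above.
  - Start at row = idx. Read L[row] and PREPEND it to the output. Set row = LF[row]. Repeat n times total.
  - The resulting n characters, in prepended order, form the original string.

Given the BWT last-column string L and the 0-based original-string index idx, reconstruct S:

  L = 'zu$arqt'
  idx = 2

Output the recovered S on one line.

Answer: quartz$

Derivation:
LF mapping: 6 5 0 1 3 2 4
Walk LF starting at row 2, prepending L[row]:
  step 1: row=2, L[2]='$', prepend. Next row=LF[2]=0
  step 2: row=0, L[0]='z', prepend. Next row=LF[0]=6
  step 3: row=6, L[6]='t', prepend. Next row=LF[6]=4
  step 4: row=4, L[4]='r', prepend. Next row=LF[4]=3
  step 5: row=3, L[3]='a', prepend. Next row=LF[3]=1
  step 6: row=1, L[1]='u', prepend. Next row=LF[1]=5
  step 7: row=5, L[5]='q', prepend. Next row=LF[5]=2
Reversed output: quartz$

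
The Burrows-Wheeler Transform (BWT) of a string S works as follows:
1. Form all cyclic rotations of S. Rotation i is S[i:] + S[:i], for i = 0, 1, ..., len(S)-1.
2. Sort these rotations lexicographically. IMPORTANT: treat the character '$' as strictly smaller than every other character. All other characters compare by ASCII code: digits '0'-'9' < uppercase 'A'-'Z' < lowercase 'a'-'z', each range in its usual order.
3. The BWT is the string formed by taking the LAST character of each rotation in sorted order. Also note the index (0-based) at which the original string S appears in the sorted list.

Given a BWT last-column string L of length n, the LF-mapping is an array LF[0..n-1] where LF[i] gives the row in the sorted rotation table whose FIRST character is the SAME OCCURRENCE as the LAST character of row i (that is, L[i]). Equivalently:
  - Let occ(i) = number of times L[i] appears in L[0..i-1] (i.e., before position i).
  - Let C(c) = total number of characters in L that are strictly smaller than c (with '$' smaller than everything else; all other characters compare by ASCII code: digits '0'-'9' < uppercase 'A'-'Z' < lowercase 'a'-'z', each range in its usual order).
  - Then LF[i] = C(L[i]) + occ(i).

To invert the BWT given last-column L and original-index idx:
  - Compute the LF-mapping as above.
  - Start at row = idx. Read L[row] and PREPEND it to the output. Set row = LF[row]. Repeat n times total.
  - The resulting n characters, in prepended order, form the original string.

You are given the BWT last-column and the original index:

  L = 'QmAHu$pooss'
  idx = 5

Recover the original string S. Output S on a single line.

Answer: opossumAHQ$

Derivation:
LF mapping: 3 4 1 2 10 0 7 5 6 8 9
Walk LF starting at row 5, prepending L[row]:
  step 1: row=5, L[5]='$', prepend. Next row=LF[5]=0
  step 2: row=0, L[0]='Q', prepend. Next row=LF[0]=3
  step 3: row=3, L[3]='H', prepend. Next row=LF[3]=2
  step 4: row=2, L[2]='A', prepend. Next row=LF[2]=1
  step 5: row=1, L[1]='m', prepend. Next row=LF[1]=4
  step 6: row=4, L[4]='u', prepend. Next row=LF[4]=10
  step 7: row=10, L[10]='s', prepend. Next row=LF[10]=9
  step 8: row=9, L[9]='s', prepend. Next row=LF[9]=8
  step 9: row=8, L[8]='o', prepend. Next row=LF[8]=6
  step 10: row=6, L[6]='p', prepend. Next row=LF[6]=7
  step 11: row=7, L[7]='o', prepend. Next row=LF[7]=5
Reversed output: opossumAHQ$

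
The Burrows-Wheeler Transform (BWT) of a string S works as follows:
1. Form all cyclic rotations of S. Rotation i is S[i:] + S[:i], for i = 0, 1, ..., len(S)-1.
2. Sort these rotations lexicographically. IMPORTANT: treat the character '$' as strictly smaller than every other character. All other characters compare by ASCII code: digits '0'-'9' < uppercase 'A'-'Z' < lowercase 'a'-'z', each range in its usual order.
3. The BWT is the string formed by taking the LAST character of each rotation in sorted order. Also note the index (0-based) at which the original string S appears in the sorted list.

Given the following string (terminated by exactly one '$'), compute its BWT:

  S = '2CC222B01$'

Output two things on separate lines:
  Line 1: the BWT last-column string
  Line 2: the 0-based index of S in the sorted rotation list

All 10 rotations (rotation i = S[i:]+S[:i]):
  rot[0] = 2CC222B01$
  rot[1] = CC222B01$2
  rot[2] = C222B01$2C
  rot[3] = 222B01$2CC
  rot[4] = 22B01$2CC2
  rot[5] = 2B01$2CC22
  rot[6] = B01$2CC222
  rot[7] = 01$2CC222B
  rot[8] = 1$2CC222B0
  rot[9] = $2CC222B01
Sorted (with $ < everything):
  sorted[0] = $2CC222B01  (last char: '1')
  sorted[1] = 01$2CC222B  (last char: 'B')
  sorted[2] = 1$2CC222B0  (last char: '0')
  sorted[3] = 222B01$2CC  (last char: 'C')
  sorted[4] = 22B01$2CC2  (last char: '2')
  sorted[5] = 2B01$2CC22  (last char: '2')
  sorted[6] = 2CC222B01$  (last char: '$')
  sorted[7] = B01$2CC222  (last char: '2')
  sorted[8] = C222B01$2C  (last char: 'C')
  sorted[9] = CC222B01$2  (last char: '2')
Last column: 1B0C22$2C2
Original string S is at sorted index 6

Answer: 1B0C22$2C2
6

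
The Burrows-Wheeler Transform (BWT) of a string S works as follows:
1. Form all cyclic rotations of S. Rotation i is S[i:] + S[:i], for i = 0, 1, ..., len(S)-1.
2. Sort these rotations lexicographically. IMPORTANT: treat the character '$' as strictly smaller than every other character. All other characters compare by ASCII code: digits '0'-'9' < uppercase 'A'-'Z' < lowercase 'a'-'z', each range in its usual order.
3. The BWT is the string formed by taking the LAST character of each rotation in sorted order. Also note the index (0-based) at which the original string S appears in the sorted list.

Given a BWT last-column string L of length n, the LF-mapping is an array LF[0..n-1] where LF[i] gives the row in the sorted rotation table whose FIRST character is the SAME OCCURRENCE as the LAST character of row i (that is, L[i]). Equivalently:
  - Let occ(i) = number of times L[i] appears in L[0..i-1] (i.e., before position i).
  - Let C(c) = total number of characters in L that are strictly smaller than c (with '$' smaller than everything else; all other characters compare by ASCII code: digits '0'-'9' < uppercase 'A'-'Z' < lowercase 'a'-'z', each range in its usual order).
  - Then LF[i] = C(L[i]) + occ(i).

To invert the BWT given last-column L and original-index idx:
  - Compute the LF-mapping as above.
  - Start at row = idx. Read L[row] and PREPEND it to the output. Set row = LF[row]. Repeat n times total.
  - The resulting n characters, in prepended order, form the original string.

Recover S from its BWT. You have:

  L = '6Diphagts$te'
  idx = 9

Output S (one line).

Answer: spaghettiD6$

Derivation:
LF mapping: 1 2 7 8 6 3 5 10 9 0 11 4
Walk LF starting at row 9, prepending L[row]:
  step 1: row=9, L[9]='$', prepend. Next row=LF[9]=0
  step 2: row=0, L[0]='6', prepend. Next row=LF[0]=1
  step 3: row=1, L[1]='D', prepend. Next row=LF[1]=2
  step 4: row=2, L[2]='i', prepend. Next row=LF[2]=7
  step 5: row=7, L[7]='t', prepend. Next row=LF[7]=10
  step 6: row=10, L[10]='t', prepend. Next row=LF[10]=11
  step 7: row=11, L[11]='e', prepend. Next row=LF[11]=4
  step 8: row=4, L[4]='h', prepend. Next row=LF[4]=6
  step 9: row=6, L[6]='g', prepend. Next row=LF[6]=5
  step 10: row=5, L[5]='a', prepend. Next row=LF[5]=3
  step 11: row=3, L[3]='p', prepend. Next row=LF[3]=8
  step 12: row=8, L[8]='s', prepend. Next row=LF[8]=9
Reversed output: spaghettiD6$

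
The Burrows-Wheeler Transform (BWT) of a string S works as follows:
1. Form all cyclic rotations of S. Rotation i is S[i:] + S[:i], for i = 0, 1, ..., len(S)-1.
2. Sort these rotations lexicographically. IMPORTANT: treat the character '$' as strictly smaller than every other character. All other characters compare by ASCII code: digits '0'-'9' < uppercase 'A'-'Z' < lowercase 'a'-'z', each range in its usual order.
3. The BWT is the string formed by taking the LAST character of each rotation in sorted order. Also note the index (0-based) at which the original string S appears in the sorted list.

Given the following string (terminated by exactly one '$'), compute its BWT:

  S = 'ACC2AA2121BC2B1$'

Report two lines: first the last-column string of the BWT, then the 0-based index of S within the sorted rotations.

All 16 rotations (rotation i = S[i:]+S[:i]):
  rot[0] = ACC2AA2121BC2B1$
  rot[1] = CC2AA2121BC2B1$A
  rot[2] = C2AA2121BC2B1$AC
  rot[3] = 2AA2121BC2B1$ACC
  rot[4] = AA2121BC2B1$ACC2
  rot[5] = A2121BC2B1$ACC2A
  rot[6] = 2121BC2B1$ACC2AA
  rot[7] = 121BC2B1$ACC2AA2
  rot[8] = 21BC2B1$ACC2AA21
  rot[9] = 1BC2B1$ACC2AA212
  rot[10] = BC2B1$ACC2AA2121
  rot[11] = C2B1$ACC2AA2121B
  rot[12] = 2B1$ACC2AA2121BC
  rot[13] = B1$ACC2AA2121BC2
  rot[14] = 1$ACC2AA2121BC2B
  rot[15] = $ACC2AA2121BC2B1
Sorted (with $ < everything):
  sorted[0] = $ACC2AA2121BC2B1  (last char: '1')
  sorted[1] = 1$ACC2AA2121BC2B  (last char: 'B')
  sorted[2] = 121BC2B1$ACC2AA2  (last char: '2')
  sorted[3] = 1BC2B1$ACC2AA212  (last char: '2')
  sorted[4] = 2121BC2B1$ACC2AA  (last char: 'A')
  sorted[5] = 21BC2B1$ACC2AA21  (last char: '1')
  sorted[6] = 2AA2121BC2B1$ACC  (last char: 'C')
  sorted[7] = 2B1$ACC2AA2121BC  (last char: 'C')
  sorted[8] = A2121BC2B1$ACC2A  (last char: 'A')
  sorted[9] = AA2121BC2B1$ACC2  (last char: '2')
  sorted[10] = ACC2AA2121BC2B1$  (last char: '$')
  sorted[11] = B1$ACC2AA2121BC2  (last char: '2')
  sorted[12] = BC2B1$ACC2AA2121  (last char: '1')
  sorted[13] = C2AA2121BC2B1$AC  (last char: 'C')
  sorted[14] = C2B1$ACC2AA2121B  (last char: 'B')
  sorted[15] = CC2AA2121BC2B1$A  (last char: 'A')
Last column: 1B22A1CCA2$21CBA
Original string S is at sorted index 10

Answer: 1B22A1CCA2$21CBA
10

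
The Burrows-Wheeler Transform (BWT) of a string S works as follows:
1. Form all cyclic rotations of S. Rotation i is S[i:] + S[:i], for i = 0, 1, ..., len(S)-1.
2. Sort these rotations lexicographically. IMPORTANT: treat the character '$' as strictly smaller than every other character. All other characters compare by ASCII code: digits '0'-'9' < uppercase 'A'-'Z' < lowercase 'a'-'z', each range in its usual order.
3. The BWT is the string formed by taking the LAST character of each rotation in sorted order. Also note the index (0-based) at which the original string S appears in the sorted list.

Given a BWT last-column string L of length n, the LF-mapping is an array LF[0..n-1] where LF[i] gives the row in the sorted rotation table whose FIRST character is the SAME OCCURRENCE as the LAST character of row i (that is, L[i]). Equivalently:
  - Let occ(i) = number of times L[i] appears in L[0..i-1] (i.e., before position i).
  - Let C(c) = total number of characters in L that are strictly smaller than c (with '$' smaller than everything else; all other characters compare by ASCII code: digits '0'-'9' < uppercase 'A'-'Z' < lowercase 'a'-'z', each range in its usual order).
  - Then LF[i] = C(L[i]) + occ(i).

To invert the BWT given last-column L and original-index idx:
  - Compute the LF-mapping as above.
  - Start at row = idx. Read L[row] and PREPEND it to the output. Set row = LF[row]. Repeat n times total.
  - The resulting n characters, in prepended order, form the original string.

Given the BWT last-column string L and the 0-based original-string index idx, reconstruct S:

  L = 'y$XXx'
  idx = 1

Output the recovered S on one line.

LF mapping: 4 0 1 2 3
Walk LF starting at row 1, prepending L[row]:
  step 1: row=1, L[1]='$', prepend. Next row=LF[1]=0
  step 2: row=0, L[0]='y', prepend. Next row=LF[0]=4
  step 3: row=4, L[4]='x', prepend. Next row=LF[4]=3
  step 4: row=3, L[3]='X', prepend. Next row=LF[3]=2
  step 5: row=2, L[2]='X', prepend. Next row=LF[2]=1
Reversed output: XXxy$

Answer: XXxy$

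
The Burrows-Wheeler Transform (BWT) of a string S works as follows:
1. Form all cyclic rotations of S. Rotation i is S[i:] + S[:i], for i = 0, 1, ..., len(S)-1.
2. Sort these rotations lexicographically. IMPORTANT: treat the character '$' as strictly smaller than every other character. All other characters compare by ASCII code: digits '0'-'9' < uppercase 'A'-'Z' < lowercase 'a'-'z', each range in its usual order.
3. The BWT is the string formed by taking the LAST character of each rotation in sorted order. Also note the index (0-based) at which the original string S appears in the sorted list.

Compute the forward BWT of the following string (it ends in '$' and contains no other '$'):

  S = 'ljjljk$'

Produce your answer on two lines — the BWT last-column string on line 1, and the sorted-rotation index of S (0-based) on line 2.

All 7 rotations (rotation i = S[i:]+S[:i]):
  rot[0] = ljjljk$
  rot[1] = jjljk$l
  rot[2] = jljk$lj
  rot[3] = ljk$ljj
  rot[4] = jk$ljjl
  rot[5] = k$ljjlj
  rot[6] = $ljjljk
Sorted (with $ < everything):
  sorted[0] = $ljjljk  (last char: 'k')
  sorted[1] = jjljk$l  (last char: 'l')
  sorted[2] = jk$ljjl  (last char: 'l')
  sorted[3] = jljk$lj  (last char: 'j')
  sorted[4] = k$ljjlj  (last char: 'j')
  sorted[5] = ljjljk$  (last char: '$')
  sorted[6] = ljk$ljj  (last char: 'j')
Last column: klljj$j
Original string S is at sorted index 5

Answer: klljj$j
5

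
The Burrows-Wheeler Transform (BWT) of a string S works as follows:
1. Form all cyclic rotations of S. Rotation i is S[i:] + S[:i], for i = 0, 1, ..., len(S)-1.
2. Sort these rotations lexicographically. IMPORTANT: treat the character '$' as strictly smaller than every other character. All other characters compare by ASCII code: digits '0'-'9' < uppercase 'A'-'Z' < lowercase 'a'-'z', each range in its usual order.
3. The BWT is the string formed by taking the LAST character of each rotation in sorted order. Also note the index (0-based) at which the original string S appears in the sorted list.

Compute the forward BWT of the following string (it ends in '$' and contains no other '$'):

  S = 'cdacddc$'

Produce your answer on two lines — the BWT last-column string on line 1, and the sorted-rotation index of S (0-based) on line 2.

Answer: cdd$acdc
3

Derivation:
All 8 rotations (rotation i = S[i:]+S[:i]):
  rot[0] = cdacddc$
  rot[1] = dacddc$c
  rot[2] = acddc$cd
  rot[3] = cddc$cda
  rot[4] = ddc$cdac
  rot[5] = dc$cdacd
  rot[6] = c$cdacdd
  rot[7] = $cdacddc
Sorted (with $ < everything):
  sorted[0] = $cdacddc  (last char: 'c')
  sorted[1] = acddc$cd  (last char: 'd')
  sorted[2] = c$cdacdd  (last char: 'd')
  sorted[3] = cdacddc$  (last char: '$')
  sorted[4] = cddc$cda  (last char: 'a')
  sorted[5] = dacddc$c  (last char: 'c')
  sorted[6] = dc$cdacd  (last char: 'd')
  sorted[7] = ddc$cdac  (last char: 'c')
Last column: cdd$acdc
Original string S is at sorted index 3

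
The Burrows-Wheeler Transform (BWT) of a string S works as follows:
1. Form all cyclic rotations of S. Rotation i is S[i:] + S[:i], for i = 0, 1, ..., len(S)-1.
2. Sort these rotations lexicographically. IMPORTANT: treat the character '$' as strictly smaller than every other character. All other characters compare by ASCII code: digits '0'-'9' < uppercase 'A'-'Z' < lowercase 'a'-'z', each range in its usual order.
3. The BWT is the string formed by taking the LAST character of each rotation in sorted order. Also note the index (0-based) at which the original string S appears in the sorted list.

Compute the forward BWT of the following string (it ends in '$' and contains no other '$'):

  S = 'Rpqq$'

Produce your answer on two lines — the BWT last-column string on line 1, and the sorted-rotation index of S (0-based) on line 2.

Answer: q$Rqp
1

Derivation:
All 5 rotations (rotation i = S[i:]+S[:i]):
  rot[0] = Rpqq$
  rot[1] = pqq$R
  rot[2] = qq$Rp
  rot[3] = q$Rpq
  rot[4] = $Rpqq
Sorted (with $ < everything):
  sorted[0] = $Rpqq  (last char: 'q')
  sorted[1] = Rpqq$  (last char: '$')
  sorted[2] = pqq$R  (last char: 'R')
  sorted[3] = q$Rpq  (last char: 'q')
  sorted[4] = qq$Rp  (last char: 'p')
Last column: q$Rqp
Original string S is at sorted index 1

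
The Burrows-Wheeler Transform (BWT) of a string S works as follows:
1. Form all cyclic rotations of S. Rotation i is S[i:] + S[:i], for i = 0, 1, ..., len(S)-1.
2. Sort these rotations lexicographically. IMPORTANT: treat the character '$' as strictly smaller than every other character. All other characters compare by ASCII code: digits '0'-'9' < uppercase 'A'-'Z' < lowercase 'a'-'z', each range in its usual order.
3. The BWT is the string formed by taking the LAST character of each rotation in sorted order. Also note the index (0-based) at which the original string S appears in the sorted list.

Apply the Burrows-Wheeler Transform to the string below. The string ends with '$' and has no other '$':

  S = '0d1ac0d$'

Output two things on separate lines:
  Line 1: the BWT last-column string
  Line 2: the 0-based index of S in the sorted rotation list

All 8 rotations (rotation i = S[i:]+S[:i]):
  rot[0] = 0d1ac0d$
  rot[1] = d1ac0d$0
  rot[2] = 1ac0d$0d
  rot[3] = ac0d$0d1
  rot[4] = c0d$0d1a
  rot[5] = 0d$0d1ac
  rot[6] = d$0d1ac0
  rot[7] = $0d1ac0d
Sorted (with $ < everything):
  sorted[0] = $0d1ac0d  (last char: 'd')
  sorted[1] = 0d$0d1ac  (last char: 'c')
  sorted[2] = 0d1ac0d$  (last char: '$')
  sorted[3] = 1ac0d$0d  (last char: 'd')
  sorted[4] = ac0d$0d1  (last char: '1')
  sorted[5] = c0d$0d1a  (last char: 'a')
  sorted[6] = d$0d1ac0  (last char: '0')
  sorted[7] = d1ac0d$0  (last char: '0')
Last column: dc$d1a00
Original string S is at sorted index 2

Answer: dc$d1a00
2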